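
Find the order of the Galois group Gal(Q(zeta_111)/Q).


|Gal(Q(zeta_111)/Q)| = phi(111)
= 72

72


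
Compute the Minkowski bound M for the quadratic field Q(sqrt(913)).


d = 913, d mod 4 = 1, so disc(K) = d = 913; |disc(K)| = 913
Real quadratic field, so n = 2, s = r2 = 0, r1 = 2
M = (n!/n^n) * (4/pi)^s * sqrt(|disc(K)|) = (2!/2^2) * (4/pi)^0 * sqrt(913)
= 0.5 * 1.000000 * 30.215890
= 15.1079

15.1079


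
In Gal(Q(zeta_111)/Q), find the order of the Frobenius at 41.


The Frobenius at p in Gal(Q(zeta_n)/Q) = (Z/nZ)* is the class of p, so its order is ord_111(41), the smallest k >= 1 with 41^k = 1 mod 111.
n = 111 = 3 * 37, phi(111) = 72; the order divides phi(n).
Divisors of 72: 1, 2, 3, 4, 6, 8, 9, 12, 18, 24, 36, 72
Repeated squaring mod 111: 41^1 = 41, 41^2 = 16, 41^4 = 34, 41^8 = 46, 41^16 = 7, 41^32 = 49, 41^64 = 70
Test divisors in increasing order:
  k=1: 41^1 = 41 mod 111
  k=2: 41^2 = 16 mod 111
  k=3: 41^3 = 16 * 41 = 101 mod 111
  k=4: 41^4 = 34 mod 111
  k=6: 41^6 = 34 * 16 = 100 mod 111
  k=8: 41^8 = 46 mod 111
  k=9: 41^9 = 46 * 41 = 110 mod 111
  k=12: 41^12 = 46 * 34 = 10 mod 111
  k=18: 41^18 = 7 * 16 = 1 mod 111  <- first divisor giving 1
Order = 18

18


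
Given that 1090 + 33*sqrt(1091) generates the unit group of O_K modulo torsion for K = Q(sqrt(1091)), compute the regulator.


epsilon = 1090 + 33*sqrt(1091)
= 2179.9995
R = ln(2179.9995)
= 7.6871

7.6871


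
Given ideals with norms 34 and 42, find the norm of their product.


N(IJ) = N(I) * N(J)
= 34 * 42
= 1428

1428


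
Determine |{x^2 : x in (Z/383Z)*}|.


For prime p, the number of non-zero quadratic residues is (p-1)/2.
= (383-1)/2
= 191

191


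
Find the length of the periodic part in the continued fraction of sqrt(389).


Run the CF algorithm for sqrt(389).
a_0 = floor(sqrt(389)) = 19; set m_0=0, q_0=1.
Recurrence: m' = q*a - m,  q' = (d - m'^2)/q,  a' = floor((a_0 + m')/q').
  step 1: m=19, q=28, a=1
  step 2: m=9, q=11, a=2
  step 3: m=13, q=20, a=1
  step 4: m=7, q=17, a=1
  step 5: m=10, q=17, a=1
  step 6: m=7, q=20, a=1
  step 7: m=13, q=11, a=2
  step 8: m=9, q=28, a=1
  step 9: m=19, q=1, a=38
a_9 = 2*a_0 = 38, so the period closes here.
sqrt(389) = [19; 1, 2, 1, 1, 1, 1, 2, 1, 38]
Period length = 9

9


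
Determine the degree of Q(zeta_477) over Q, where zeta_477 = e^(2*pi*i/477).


The degree equals Euler's totient phi(477).
477 = 3^2 * 53
phi(477) = 312

312


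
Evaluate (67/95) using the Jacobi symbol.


Compute (67/95) via quadratic reciprocity:
  reciprocity: (67/95) -> -(95/67)
  reduce: (28/67)
  pull out 2: (2/67) = -1  (since 67 mod 8 = 3)
  pull out 2: (2/67) = -1  (since 67 mod 8 = 3)
  reciprocity: (7/67) -> -(67/7)
  reduce: (4/7)
  pull out 2: (2/7) = +1  (since 7 mod 8 = 7)
  pull out 2: (2/7) = +1  (since 7 mod 8 = 7)
  (1/7) = 1
Product of signs = 1

1


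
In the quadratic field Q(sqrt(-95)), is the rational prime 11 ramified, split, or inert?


K = Q(sqrt(-95)). Since d mod 4 = 1, disc(K) = -95.
Check p | disc: -95 mod 11 = 4.
p does not divide disc. Compute Legendre symbol (d/p):
4^((11-1)/2) mod 11 = 1
(d/p) = 1, so p splits: (p) = P*P' with e=1, f=1, g=2.
Therefore p is split.

split


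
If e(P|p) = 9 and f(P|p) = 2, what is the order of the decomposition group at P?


|D_P| = e * f
= 9 * 2
= 18

18


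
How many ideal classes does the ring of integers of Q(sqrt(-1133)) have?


K = Q(sqrt(-1133)). d mod 4 = 3, so D = disc(K) = 4d = -4532
h(K) equals the number of primitive reduced positive-definite forms (a, b, c) = a*x^2 + b*x*y + c*y^2 with b^2 - 4ac = D,
where reduced means |b| <= a <= c, with b >= 0 whenever |b| = a or a = c, and primitive means gcd(a, b, c) = 1.
Reduced forces 3a^2 <= |D| = 4532, so 1 <= a <= 38; b must have the parity of D, and c = (b^2 - D)/(4a) must be an integer >= a.
Enumerate a = 1..38, b in [-a, a]:
  a=1: (1, 0, 1133)  [1]
  a=2: (2, 2, 567)  [1]
  a=3: (3, -2, 378), (3, 2, 378)  [2]
  a=4..5: none
  a=6: (6, -2, 189), (6, 2, 189)  [2]
  a=7: (7, -2, 162), (7, 2, 162)  [2]
  a=8: none
  a=9: (9, -2, 126), (9, 2, 126)  [2]
  a=10: none
  a=11: (11, 0, 103)  [1]
  a=12..13: none
  a=14: (14, -2, 81), (14, 2, 81)  [2]
  a=15..17: none
  a=18: (18, -2, 63), (18, 2, 63)  [2]
  a=19: (19, -16, 63), (19, 16, 63)  [2]
  a=20: none
  a=21: (21, -16, 57), (21, -2, 54), (21, 2, 54), (21, 16, 57)  [4]
  a=22: (22, 22, 57)  [1]
  a=23..26: none
  a=27: (27, -2, 42), (27, 2, 42)  [2]
  a=28..30: none
  a=31: (31, -26, 42), (31, 26, 42)  [2]
  a=32: none
  a=33: (33, -22, 38), (33, 22, 38)  [2]
  a=34..38: none
Total reduced forms: 1 + 1 + 2 + 2 + 2 + 2 + 1 + 2 + 2 + 2 + 4 + 1 + 2 + 2 + 2 = 28
h = 28

28


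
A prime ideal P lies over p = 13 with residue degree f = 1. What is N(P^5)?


N(P^a) = p^(a*f)
= 13^(5*1)
= 13^5
= 371293

371293


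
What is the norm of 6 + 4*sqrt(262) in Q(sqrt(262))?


N(a + b*sqrt(d)) = a^2 - d*b^2
= (6)^2 - (262)*(4)^2
= 36 - 4192
= -4156

-4156


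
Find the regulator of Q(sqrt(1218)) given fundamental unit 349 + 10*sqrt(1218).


epsilon = 349 + 10*sqrt(1218)
= 697.9986
R = ln(697.9986)
= 6.5482

6.5482


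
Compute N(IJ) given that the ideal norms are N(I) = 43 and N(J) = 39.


N(IJ) = N(I) * N(J)
= 43 * 39
= 1677

1677


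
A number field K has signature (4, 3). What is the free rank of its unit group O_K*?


By Dirichlet's unit theorem:
rank = r1 + r2 - 1
= 4 + 3 - 1
= 6

6


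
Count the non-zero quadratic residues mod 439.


For prime p, the number of non-zero quadratic residues is (p-1)/2.
= (439-1)/2
= 219

219


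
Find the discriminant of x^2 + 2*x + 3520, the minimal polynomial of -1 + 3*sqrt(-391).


The element -1 + 3*sqrt(-391) has minimal polynomial:
x^2 + 2*x + 3520
Discriminant = (2)^2 - 4*(3520)
= 4 - 14080
= -14076

-14076


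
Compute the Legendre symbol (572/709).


p = 709 is prime, so compute (572/709) with the reciprocity algorithm (Jacobi-symbol steps: pull out 2s via (2/n), flip via reciprocity, reduce):
  pull out 2: (2/709) = -1  (since 709 mod 8 = 5)
  pull out 2: (2/709) = -1  (since 709 mod 8 = 5)
  reciprocity: (143/709) -> +(709/143)
  reduce: (137/143)
  reciprocity: (137/143) -> +(143/137)
  reduce: (6/137)
  pull out 2: (2/137) = +1  (since 137 mod 8 = 1)
  reciprocity: (3/137) -> +(137/3)
  reduce: (2/3)
  pull out 2: (2/3) = -1  (since 3 mod 8 = 3)
  (1/3) = 1
Product of signs = -1
(572/709) = -1

-1


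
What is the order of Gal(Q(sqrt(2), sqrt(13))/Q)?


The 2 square roots of distinct primes are multiplicatively independent over Q,
so [K:Q] = 2^2 and Gal(K/Q) is isomorphic to (Z/2Z)^2.
|Gal| = 2^2 = 4

4


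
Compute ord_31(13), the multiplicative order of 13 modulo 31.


We want ord_31(13), the smallest k >= 1 with 13^k = 1 mod 31.
n = 31 = 31, phi(31) = 30; the order divides phi(n).
Divisors of 30: 1, 2, 3, 5, 6, 10, 15, 30
Repeated squaring mod 31: 13^1 = 13, 13^2 = 14, 13^4 = 10, 13^8 = 7, 13^16 = 18
Test divisors in increasing order:
  k=1: 13^1 = 13 mod 31
  k=2: 13^2 = 14 mod 31
  k=3: 13^3 = 14 * 13 = 27 mod 31
  k=5: 13^5 = 10 * 13 = 6 mod 31
  k=6: 13^6 = 10 * 14 = 16 mod 31
  k=10: 13^10 = 7 * 14 = 5 mod 31
  k=15: 13^15 = 7 * 10 * 14 * 13 = 30 mod 31
  k=30: 13^30 = 18 * 7 * 10 * 14 = 1 mod 31  <- first divisor giving 1
Order = 30

30


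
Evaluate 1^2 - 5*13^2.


x^2 - d*y^2
= 1^2 - 5*13^2
= 1 - 845
= -844

-844


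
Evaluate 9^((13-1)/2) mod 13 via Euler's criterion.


p = 13 is prime and the exponent is (p-1)/2 = 6, so by Euler's criterion 9^6 = (9/13) = +1 or -1 mod 13.
Compute by square-and-multiply:
  6 = 4 + 2 (binary 110)
  Repeated squaring mod 13: 9^1 = 9, 9^2 = 3, 9^4 = 9
  9^6 = 9^4 * 9^2 = 9 * 3 mod 13
    9 * 3 = 27 = 1 mod 13
  9^6 = 1 mod 13
Result 1: 9 is a quadratic residue mod 13.
9^6 mod 13 = 1

1


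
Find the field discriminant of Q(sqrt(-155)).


For K = Q(sqrt(d)) with d squarefree: disc(K) = d if d = 1 mod 4, and disc(K) = 4d if d = 2 or 3 mod 4.
Here d = -155, and d mod 4 = 1.
d = 1 mod 4 (O_K = Z[(1+sqrt(d))/2]), so disc(K) = d = -155

-155


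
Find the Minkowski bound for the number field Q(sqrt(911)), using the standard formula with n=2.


d = 911, d mod 4 = 3, so disc(K) = 4d = 3644; |disc(K)| = 3644
Real quadratic field, so n = 2, s = r2 = 0, r1 = 2
M = (n!/n^n) * (4/pi)^s * sqrt(|disc(K)|) = (2!/2^2) * (4/pi)^0 * sqrt(3644)
= 0.5 * 1.000000 * 60.365553
= 30.1828

30.1828


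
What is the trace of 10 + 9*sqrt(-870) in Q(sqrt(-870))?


Tr(a + b*sqrt(d)) = (a + b*sqrt(d)) + (a - b*sqrt(d)) = 2a
= 2 * (10)
= 20

20


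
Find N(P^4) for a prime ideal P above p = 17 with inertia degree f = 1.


N(P^a) = p^(a*f)
= 17^(4*1)
= 17^4
= 83521

83521


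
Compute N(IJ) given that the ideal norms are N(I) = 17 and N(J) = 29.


N(IJ) = N(I) * N(J)
= 17 * 29
= 493

493


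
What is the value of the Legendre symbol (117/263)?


p = 263 is prime, so compute (117/263) with the reciprocity algorithm (Jacobi-symbol steps: pull out 2s via (2/n), flip via reciprocity, reduce):
  reciprocity: (117/263) -> +(263/117)
  reduce: (29/117)
  reciprocity: (29/117) -> +(117/29)
  reduce: (1/29)
  (1/29) = 1
Product of signs = 1
(117/263) = 1

1


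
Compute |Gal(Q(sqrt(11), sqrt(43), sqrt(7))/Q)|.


The 3 square roots of distinct primes are multiplicatively independent over Q,
so [K:Q] = 2^3 and Gal(K/Q) is isomorphic to (Z/2Z)^3.
|Gal| = 2^3 = 8

8


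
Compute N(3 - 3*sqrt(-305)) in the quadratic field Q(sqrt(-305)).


N(a + b*sqrt(d)) = a^2 - d*b^2
= (3)^2 - (-305)*(-3)^2
= 9 + 2745
= 2754

2754


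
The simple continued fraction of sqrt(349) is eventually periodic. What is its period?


Run the CF algorithm for sqrt(349).
a_0 = floor(sqrt(349)) = 18; set m_0=0, q_0=1.
Recurrence: m' = q*a - m,  q' = (d - m'^2)/q,  a' = floor((a_0 + m')/q').
  step 1: m=18, q=25, a=1
  step 2: m=7, q=12, a=2
  step 3: m=17, q=5, a=7
  step 4: m=18, q=5, a=7
  step 5: m=17, q=12, a=2
  step 6: m=7, q=25, a=1
  step 7: m=18, q=1, a=36
a_7 = 2*a_0 = 36, so the period closes here.
sqrt(349) = [18; 1, 2, 7, 7, 2, 1, 36]
Period length = 7

7


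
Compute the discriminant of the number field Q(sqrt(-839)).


For K = Q(sqrt(d)) with d squarefree: disc(K) = d if d = 1 mod 4, and disc(K) = 4d if d = 2 or 3 mod 4.
Here d = -839, and d mod 4 = 1.
d = 1 mod 4 (O_K = Z[(1+sqrt(d))/2]), so disc(K) = d = -839

-839


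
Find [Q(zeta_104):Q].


The degree equals Euler's totient phi(104).
104 = 2^3 * 13
phi(104) = 48

48


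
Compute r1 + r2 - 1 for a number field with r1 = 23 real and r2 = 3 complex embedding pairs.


By Dirichlet's unit theorem:
rank = r1 + r2 - 1
= 23 + 3 - 1
= 25

25


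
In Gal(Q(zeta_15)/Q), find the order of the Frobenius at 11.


The Frobenius at p in Gal(Q(zeta_n)/Q) = (Z/nZ)* is the class of p, so its order is ord_15(11), the smallest k >= 1 with 11^k = 1 mod 15.
n = 15 = 3 * 5, phi(15) = 8; the order divides phi(n).
Divisors of 8: 1, 2, 4, 8
Repeated squaring mod 15: 11^1 = 11, 11^2 = 1, 11^4 = 1, 11^8 = 1
Test divisors in increasing order:
  k=1: 11^1 = 11 mod 15
  k=2: 11^2 = 1 mod 15  <- first divisor giving 1
Order = 2

2


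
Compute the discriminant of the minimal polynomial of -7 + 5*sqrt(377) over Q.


The element -7 + 5*sqrt(377) has minimal polynomial:
x^2 + 14*x - 9376
Discriminant = (14)^2 - 4*(-9376)
= 196 + 37504
= 37700

37700


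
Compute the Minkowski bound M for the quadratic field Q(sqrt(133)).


d = 133, d mod 4 = 1, so disc(K) = d = 133; |disc(K)| = 133
Real quadratic field, so n = 2, s = r2 = 0, r1 = 2
M = (n!/n^n) * (4/pi)^s * sqrt(|disc(K)|) = (2!/2^2) * (4/pi)^0 * sqrt(133)
= 0.5 * 1.000000 * 11.532563
= 5.7663

5.7663


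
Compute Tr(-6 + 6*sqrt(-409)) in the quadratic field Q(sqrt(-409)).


Tr(a + b*sqrt(d)) = (a + b*sqrt(d)) + (a - b*sqrt(d)) = 2a
= 2 * (-6)
= -12

-12


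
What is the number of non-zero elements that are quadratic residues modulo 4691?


For prime p, the number of non-zero quadratic residues is (p-1)/2.
= (4691-1)/2
= 2345

2345


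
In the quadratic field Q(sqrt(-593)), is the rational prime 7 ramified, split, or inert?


K = Q(sqrt(-593)). Since d mod 4 = 3, disc(K) = -2372.
Check p | disc: -2372 mod 7 = 1.
p does not divide disc. Compute Legendre symbol (d/p):
2^((7-1)/2) mod 7 = 1
(d/p) = 1, so p splits: (p) = P*P' with e=1, f=1, g=2.
Therefore p is split.

split


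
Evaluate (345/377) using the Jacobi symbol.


Compute (345/377) via quadratic reciprocity:
  reciprocity: (345/377) -> +(377/345)
  reduce: (32/345)
  pull out 2: (2/345) = +1  (since 345 mod 8 = 1)
  pull out 2: (2/345) = +1  (since 345 mod 8 = 1)
  pull out 2: (2/345) = +1  (since 345 mod 8 = 1)
  pull out 2: (2/345) = +1  (since 345 mod 8 = 1)
  pull out 2: (2/345) = +1  (since 345 mod 8 = 1)
  (1/345) = 1
Product of signs = 1

1


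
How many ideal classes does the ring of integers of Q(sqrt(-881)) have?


K = Q(sqrt(-881)). d mod 4 = 3, so D = disc(K) = 4d = -3524
h(K) equals the number of primitive reduced positive-definite forms (a, b, c) = a*x^2 + b*x*y + c*y^2 with b^2 - 4ac = D,
where reduced means |b| <= a <= c, with b >= 0 whenever |b| = a or a = c, and primitive means gcd(a, b, c) = 1.
Reduced forces 3a^2 <= |D| = 3524, so 1 <= a <= 34; b must have the parity of D, and c = (b^2 - D)/(4a) must be an integer >= a.
Enumerate a = 1..34, b in [-a, a]:
  a=1: (1, 0, 881)  [1]
  a=2: (2, 2, 441)  [1]
  a=3: (3, -2, 294), (3, 2, 294)  [2]
  a=4: none
  a=5: (5, -4, 177), (5, 4, 177)  [2]
  a=6: (6, -2, 147), (6, 2, 147)  [2]
  a=7: (7, -2, 126), (7, 2, 126)  [2]
  a=8: none
  a=9: (9, -2, 98), (9, 2, 98)  [2]
  a=10: (10, -6, 89), (10, 6, 89)  [2]
  a=11..12: none
  a=13: (13, -8, 69), (13, 8, 69)  [2]
  a=14: (14, -2, 63), (14, 2, 63)  [2]
  a=15: (15, -14, 62), (15, -4, 59), (15, 4, 59), (15, 14, 62)  [4]
  a=16..17: none
  a=18: (18, -2, 49), (18, 2, 49)  [2]
  a=19..20: none
  a=21: (21, -16, 45), (21, -2, 42), (21, 2, 42), (21, 16, 45)  [4]
  a=22: none
  a=23: (23, -8, 39), (23, 8, 39)  [2]
  a=24: none
  a=25: (25, -24, 41), (25, 24, 41)  [2]
  a=26: (26, -18, 37), (26, 18, 37)  [2]
  a=27: (27, -16, 35), (27, 16, 35)  [2]
  a=28..29: none
  a=30: (30, -26, 35), (30, -14, 31), (30, 14, 31), (30, 26, 35)  [4]
  a=31..34: none
Total reduced forms: 1 + 1 + 2 + 2 + 2 + 2 + 2 + 2 + 2 + 2 + 4 + 2 + 4 + 2 + 2 + 2 + 2 + 4 = 40
h = 40

40


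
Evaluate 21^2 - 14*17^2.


x^2 - d*y^2
= 21^2 - 14*17^2
= 441 - 4046
= -3605

-3605


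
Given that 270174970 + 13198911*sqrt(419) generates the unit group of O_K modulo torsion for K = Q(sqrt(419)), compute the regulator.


epsilon = 270174970 + 13198911*sqrt(419)
= 5.4035e+08
R = ln(5.4035e+08)
= 20.1077

20.1077


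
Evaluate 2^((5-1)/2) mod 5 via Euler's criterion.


p = 5 is prime and the exponent is (p-1)/2 = 2, so by Euler's criterion 2^2 = (2/5) = +1 or -1 mod 5.
Compute by square-and-multiply:
  2 = 2 (binary 10)
  Repeated squaring mod 5: 2^1 = 2, 2^2 = 4
  2^2 = 4 mod 5
Result 4 = p - 1 = -1 mod 5: 2 is a quadratic non-residue mod 5. As a residue in [0, p-1] the value is 4.
2^2 mod 5 = 4

4


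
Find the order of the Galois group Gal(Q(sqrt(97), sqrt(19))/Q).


The 2 square roots of distinct primes are multiplicatively independent over Q,
so [K:Q] = 2^2 and Gal(K/Q) is isomorphic to (Z/2Z)^2.
|Gal| = 2^2 = 4

4


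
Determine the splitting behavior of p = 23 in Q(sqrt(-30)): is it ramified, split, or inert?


K = Q(sqrt(-30)). Since d mod 4 = 2, disc(K) = -120.
Check p | disc: -120 mod 23 = 18.
p does not divide disc. Compute Legendre symbol (d/p):
16^((23-1)/2) mod 23 = 1
(d/p) = 1, so p splits: (p) = P*P' with e=1, f=1, g=2.
Therefore p is split.

split


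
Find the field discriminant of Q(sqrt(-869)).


For K = Q(sqrt(d)) with d squarefree: disc(K) = d if d = 1 mod 4, and disc(K) = 4d if d = 2 or 3 mod 4.
Here d = -869, and d mod 4 = 3.
d = 3 mod 4, not 1 (O_K = Z[sqrt(d)]), so disc(K) = 4d = 4 * (-869) = -3476

-3476


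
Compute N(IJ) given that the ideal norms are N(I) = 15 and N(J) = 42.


N(IJ) = N(I) * N(J)
= 15 * 42
= 630

630


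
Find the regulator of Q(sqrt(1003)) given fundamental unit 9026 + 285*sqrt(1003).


epsilon = 9026 + 285*sqrt(1003)
= 18051.9999
R = ln(18051.9999)
= 9.8010

9.8010


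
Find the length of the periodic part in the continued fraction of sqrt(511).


Run the CF algorithm for sqrt(511).
a_0 = floor(sqrt(511)) = 22; set m_0=0, q_0=1.
Recurrence: m' = q*a - m,  q' = (d - m'^2)/q,  a' = floor((a_0 + m')/q').
  step 1: m=22, q=27, a=1
  step 2: m=5, q=18, a=1
  step 3: m=13, q=19, a=1
  step 4: m=6, q=25, a=1
  step 5: m=19, q=6, a=6
  step 6: m=17, q=37, a=1
  step 7: m=20, q=3, a=14
  step 8: m=22, q=9, a=4
  step 9: m=14, q=35, a=1
  step 10: m=21, q=2, a=21
  step 11: m=21, q=35, a=1
  step 12: m=14, q=9, a=4
  step 13: m=22, q=3, a=14
  step 14: m=20, q=37, a=1
  step 15: m=17, q=6, a=6
  step 16: m=19, q=25, a=1
  step 17: m=6, q=19, a=1
  step 18: m=13, q=18, a=1
  step 19: m=5, q=27, a=1
  step 20: m=22, q=1, a=44
a_20 = 2*a_0 = 44, so the period closes here.
sqrt(511) = [22; 1, 1, 1, 1, 6, 1, 14, 4, 1, 21, 1, 4, 14, 1, 6, 1, 1, 1, 1, 44]
Period length = 20

20


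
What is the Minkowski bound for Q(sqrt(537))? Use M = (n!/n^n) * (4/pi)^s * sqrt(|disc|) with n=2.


d = 537, d mod 4 = 1, so disc(K) = d = 537; |disc(K)| = 537
Real quadratic field, so n = 2, s = r2 = 0, r1 = 2
M = (n!/n^n) * (4/pi)^s * sqrt(|disc(K)|) = (2!/2^2) * (4/pi)^0 * sqrt(537)
= 0.5 * 1.000000 * 23.173260
= 11.5866

11.5866


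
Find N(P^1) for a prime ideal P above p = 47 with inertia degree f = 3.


N(P^a) = p^(a*f)
= 47^(1*3)
= 47^3
= 103823

103823


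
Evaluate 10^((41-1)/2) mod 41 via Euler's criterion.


p = 41 is prime and the exponent is (p-1)/2 = 20, so by Euler's criterion 10^20 = (10/41) = +1 or -1 mod 41.
Compute by square-and-multiply:
  20 = 16 + 4 (binary 10100)
  Repeated squaring mod 41: 10^1 = 10, 10^2 = 18, 10^4 = 37, 10^8 = 16, 10^16 = 10
  10^20 = 10^16 * 10^4 = 10 * 37 mod 41
    10 * 37 = 370 = 1 mod 41
  10^20 = 1 mod 41
Result 1: 10 is a quadratic residue mod 41.
10^20 mod 41 = 1

1


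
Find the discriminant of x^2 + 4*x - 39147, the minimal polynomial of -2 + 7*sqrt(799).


The element -2 + 7*sqrt(799) has minimal polynomial:
x^2 + 4*x - 39147
Discriminant = (4)^2 - 4*(-39147)
= 16 + 156588
= 156604

156604


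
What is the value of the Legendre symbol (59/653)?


p = 653 is prime, so compute (59/653) with the reciprocity algorithm (Jacobi-symbol steps: pull out 2s via (2/n), flip via reciprocity, reduce):
  reciprocity: (59/653) -> +(653/59)
  reduce: (4/59)
  pull out 2: (2/59) = -1  (since 59 mod 8 = 3)
  pull out 2: (2/59) = -1  (since 59 mod 8 = 3)
  (1/59) = 1
Product of signs = 1
(59/653) = 1

1


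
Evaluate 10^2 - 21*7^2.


x^2 - d*y^2
= 10^2 - 21*7^2
= 100 - 1029
= -929

-929


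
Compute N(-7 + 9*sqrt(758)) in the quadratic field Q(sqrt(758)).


N(a + b*sqrt(d)) = a^2 - d*b^2
= (-7)^2 - (758)*(9)^2
= 49 - 61398
= -61349

-61349


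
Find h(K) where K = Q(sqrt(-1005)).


K = Q(sqrt(-1005)). d mod 4 = 3, so D = disc(K) = 4d = -4020
h(K) equals the number of primitive reduced positive-definite forms (a, b, c) = a*x^2 + b*x*y + c*y^2 with b^2 - 4ac = D,
where reduced means |b| <= a <= c, with b >= 0 whenever |b| = a or a = c, and primitive means gcd(a, b, c) = 1.
Reduced forces 3a^2 <= |D| = 4020, so 1 <= a <= 36; b must have the parity of D, and c = (b^2 - D)/(4a) must be an integer >= a.
Enumerate a = 1..36, b in [-a, a]:
  a=1: (1, 0, 1005)  [1]
  a=2: (2, 2, 503)  [1]
  a=3: (3, 0, 335)  [1]
  a=4: none
  a=5: (5, 0, 201)  [1]
  a=6: (6, 6, 169)  [1]
  a=7..9: none
  a=10: (10, 10, 103)  [1]
  a=11..12: none
  a=13: (13, -6, 78), (13, 6, 78)  [2]
  a=14: none
  a=15: (15, 0, 67)  [1]
  a=16: none
  a=17: (17, -14, 62), (17, 14, 62)  [2]
  a=18..25: none
  a=26: (26, -6, 39), (26, 6, 39)  [2]
  a=27..29: none
  a=30: (30, 30, 41)  [1]
  a=31: (31, -14, 34), (31, 14, 34)  [2]
  a=32..36: none
Total reduced forms: 1 + 1 + 1 + 1 + 1 + 1 + 2 + 1 + 2 + 2 + 1 + 2 = 16
h = 16

16


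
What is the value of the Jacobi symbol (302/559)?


Compute (302/559) via quadratic reciprocity:
  pull out 2: (2/559) = +1  (since 559 mod 8 = 7)
  reciprocity: (151/559) -> -(559/151)
  reduce: (106/151)
  pull out 2: (2/151) = +1  (since 151 mod 8 = 7)
  reciprocity: (53/151) -> +(151/53)
  reduce: (45/53)
  reciprocity: (45/53) -> +(53/45)
  reduce: (8/45)
  pull out 2: (2/45) = -1  (since 45 mod 8 = 5)
  pull out 2: (2/45) = -1  (since 45 mod 8 = 5)
  pull out 2: (2/45) = -1  (since 45 mod 8 = 5)
  (1/45) = 1
Product of signs = 1

1


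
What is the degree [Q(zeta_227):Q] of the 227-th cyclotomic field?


The degree equals Euler's totient phi(227).
227 = 227
phi(227) = 226

226


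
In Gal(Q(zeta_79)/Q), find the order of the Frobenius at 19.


The Frobenius at p in Gal(Q(zeta_n)/Q) = (Z/nZ)* is the class of p, so its order is ord_79(19), the smallest k >= 1 with 19^k = 1 mod 79.
n = 79 = 79, phi(79) = 78; the order divides phi(n).
Divisors of 78: 1, 2, 3, 6, 13, 26, 39, 78
Repeated squaring mod 79: 19^1 = 19, 19^2 = 45, 19^4 = 50, 19^8 = 51, 19^16 = 73, 19^32 = 36, 19^64 = 32
Test divisors in increasing order:
  k=1: 19^1 = 19 mod 79
  k=2: 19^2 = 45 mod 79
  k=3: 19^3 = 45 * 19 = 65 mod 79
  k=6: 19^6 = 50 * 45 = 38 mod 79
  k=13: 19^13 = 51 * 50 * 19 = 23 mod 79
  k=26: 19^26 = 73 * 51 * 45 = 55 mod 79
  k=39: 19^39 = 36 * 50 * 45 * 19 = 1 mod 79  <- first divisor giving 1
Order = 39

39


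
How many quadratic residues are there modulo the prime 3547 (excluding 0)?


For prime p, the number of non-zero quadratic residues is (p-1)/2.
= (3547-1)/2
= 1773

1773


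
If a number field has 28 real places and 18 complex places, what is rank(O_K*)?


By Dirichlet's unit theorem:
rank = r1 + r2 - 1
= 28 + 18 - 1
= 45

45


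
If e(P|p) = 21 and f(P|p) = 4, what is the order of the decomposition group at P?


|D_P| = e * f
= 21 * 4
= 84

84


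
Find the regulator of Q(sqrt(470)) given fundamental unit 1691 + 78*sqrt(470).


epsilon = 1691 + 78*sqrt(470)
= 3381.9997
R = ln(3381.9997)
= 8.1262

8.1262


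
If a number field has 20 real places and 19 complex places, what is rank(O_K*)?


By Dirichlet's unit theorem:
rank = r1 + r2 - 1
= 20 + 19 - 1
= 38

38


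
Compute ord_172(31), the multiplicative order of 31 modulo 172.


We want ord_172(31), the smallest k >= 1 with 31^k = 1 mod 172.
n = 172 = 2^2 * 43, phi(172) = 84; the order divides phi(n).
Divisors of 84: 1, 2, 3, 4, 6, 7, 12, 14, 21, 28, 42, 84
Repeated squaring mod 172: 31^1 = 31, 31^2 = 101, 31^4 = 53, 31^8 = 57, 31^16 = 153, 31^32 = 17, 31^64 = 117
Test divisors in increasing order:
  k=1: 31^1 = 31 mod 172
  k=2: 31^2 = 101 mod 172
  k=3: 31^3 = 101 * 31 = 35 mod 172
  k=4: 31^4 = 53 mod 172
  k=6: 31^6 = 53 * 101 = 21 mod 172
  k=7: 31^7 = 53 * 101 * 31 = 135 mod 172
  k=12: 31^12 = 57 * 53 = 97 mod 172
  k=14: 31^14 = 57 * 53 * 101 = 165 mod 172
  k=21: 31^21 = 153 * 53 * 31 = 87 mod 172
  k=28: 31^28 = 153 * 57 * 53 = 49 mod 172
  k=42: 31^42 = 17 * 57 * 101 = 1 mod 172  <- first divisor giving 1
Order = 42

42


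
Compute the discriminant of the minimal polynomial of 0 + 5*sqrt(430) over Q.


The element 0 + 5*sqrt(430) has minimal polynomial:
x^2 + 0*x - 10750
Discriminant = (0)^2 - 4*(-10750)
= 0 + 43000
= 43000

43000


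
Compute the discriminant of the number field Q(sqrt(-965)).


For K = Q(sqrt(d)) with d squarefree: disc(K) = d if d = 1 mod 4, and disc(K) = 4d if d = 2 or 3 mod 4.
Here d = -965, and d mod 4 = 3.
d = 3 mod 4, not 1 (O_K = Z[sqrt(d)]), so disc(K) = 4d = 4 * (-965) = -3860

-3860


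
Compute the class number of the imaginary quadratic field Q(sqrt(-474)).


K = Q(sqrt(-474)). d mod 4 = 2, so D = disc(K) = 4d = -1896
h(K) equals the number of primitive reduced positive-definite forms (a, b, c) = a*x^2 + b*x*y + c*y^2 with b^2 - 4ac = D,
where reduced means |b| <= a <= c, with b >= 0 whenever |b| = a or a = c, and primitive means gcd(a, b, c) = 1.
Reduced forces 3a^2 <= |D| = 1896, so 1 <= a <= 25; b must have the parity of D, and c = (b^2 - D)/(4a) must be an integer >= a.
Enumerate a = 1..25, b in [-a, a]:
  a=1: (1, 0, 474)  [1]
  a=2: (2, 0, 237)  [1]
  a=3: (3, 0, 158)  [1]
  a=4: none
  a=5: (5, -2, 95), (5, 2, 95)  [2]
  a=6: (6, 0, 79)  [1]
  a=7: (7, -6, 69), (7, 6, 69)  [2]
  a=8..9: none
  a=10: (10, -8, 49), (10, 8, 49)  [2]
  a=11..13: none
  a=14: (14, -8, 35), (14, 8, 35)  [2]
  a=15: (15, -12, 34), (15, 12, 34)  [2]
  a=16: none
  a=17: (17, -12, 30), (17, 12, 30)  [2]
  a=18: none
  a=19: (19, -2, 25), (19, 2, 25)  [2]
  a=20: none
  a=21: (21, -6, 23), (21, 6, 23)  [2]
  a=22..25: none
Total reduced forms: 1 + 1 + 1 + 2 + 1 + 2 + 2 + 2 + 2 + 2 + 2 + 2 = 20
h = 20

20


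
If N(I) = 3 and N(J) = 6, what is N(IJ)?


N(IJ) = N(I) * N(J)
= 3 * 6
= 18

18


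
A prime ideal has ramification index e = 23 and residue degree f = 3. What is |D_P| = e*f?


|D_P| = e * f
= 23 * 3
= 69

69


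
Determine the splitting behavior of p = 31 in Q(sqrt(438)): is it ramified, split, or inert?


K = Q(sqrt(438)). Since d mod 4 = 2, disc(K) = 1752.
Check p | disc: 1752 mod 31 = 16.
p does not divide disc. Compute Legendre symbol (d/p):
4^((31-1)/2) mod 31 = 1
(d/p) = 1, so p splits: (p) = P*P' with e=1, f=1, g=2.
Therefore p is split.

split


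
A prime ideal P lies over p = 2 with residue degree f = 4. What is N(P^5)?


N(P^a) = p^(a*f)
= 2^(5*4)
= 2^20
= 1048576

1048576


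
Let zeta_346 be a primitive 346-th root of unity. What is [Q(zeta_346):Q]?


The degree equals Euler's totient phi(346).
346 = 2 * 173
phi(346) = 172

172


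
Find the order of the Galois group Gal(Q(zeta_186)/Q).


|Gal(Q(zeta_186)/Q)| = phi(186)
= 60

60


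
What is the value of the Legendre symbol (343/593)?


p = 593 is prime, so compute (343/593) with the reciprocity algorithm (Jacobi-symbol steps: pull out 2s via (2/n), flip via reciprocity, reduce):
  reciprocity: (343/593) -> +(593/343)
  reduce: (250/343)
  pull out 2: (2/343) = +1  (since 343 mod 8 = 7)
  reciprocity: (125/343) -> +(343/125)
  reduce: (93/125)
  reciprocity: (93/125) -> +(125/93)
  reduce: (32/93)
  pull out 2: (2/93) = -1  (since 93 mod 8 = 5)
  pull out 2: (2/93) = -1  (since 93 mod 8 = 5)
  pull out 2: (2/93) = -1  (since 93 mod 8 = 5)
  pull out 2: (2/93) = -1  (since 93 mod 8 = 5)
  pull out 2: (2/93) = -1  (since 93 mod 8 = 5)
  (1/93) = 1
Product of signs = -1
(343/593) = -1

-1


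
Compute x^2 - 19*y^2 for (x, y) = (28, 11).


x^2 - d*y^2
= 28^2 - 19*11^2
= 784 - 2299
= -1515

-1515


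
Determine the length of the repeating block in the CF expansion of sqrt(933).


Run the CF algorithm for sqrt(933).
a_0 = floor(sqrt(933)) = 30; set m_0=0, q_0=1.
Recurrence: m' = q*a - m,  q' = (d - m'^2)/q,  a' = floor((a_0 + m')/q').
  step 1: m=30, q=33, a=1
  step 2: m=3, q=28, a=1
  step 3: m=25, q=11, a=5
  step 4: m=30, q=3, a=20
  step 5: m=30, q=11, a=5
  step 6: m=25, q=28, a=1
  step 7: m=3, q=33, a=1
  step 8: m=30, q=1, a=60
a_8 = 2*a_0 = 60, so the period closes here.
sqrt(933) = [30; 1, 1, 5, 20, 5, 1, 1, 60]
Period length = 8

8


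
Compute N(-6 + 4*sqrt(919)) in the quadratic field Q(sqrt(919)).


N(a + b*sqrt(d)) = a^2 - d*b^2
= (-6)^2 - (919)*(4)^2
= 36 - 14704
= -14668

-14668


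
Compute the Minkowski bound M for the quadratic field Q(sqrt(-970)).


d = -970, d mod 4 = 2, so disc(K) = 4d = -3880; |disc(K)| = 3880
Imaginary quadratic field, so n = 2, s = r2 = 1, r1 = 0
M = (n!/n^n) * (4/pi)^s * sqrt(|disc(K)|) = (2!/2^2) * (4/pi)^1 * sqrt(3880)
= 0.5 * 1.273240 * 62.289646
= 39.6548

39.6548


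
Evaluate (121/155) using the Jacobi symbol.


Compute (121/155) via quadratic reciprocity:
  reciprocity: (121/155) -> +(155/121)
  reduce: (34/121)
  pull out 2: (2/121) = +1  (since 121 mod 8 = 1)
  reciprocity: (17/121) -> +(121/17)
  reduce: (2/17)
  pull out 2: (2/17) = +1  (since 17 mod 8 = 1)
  (1/17) = 1
Product of signs = 1

1


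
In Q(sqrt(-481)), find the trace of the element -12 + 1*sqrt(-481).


Tr(a + b*sqrt(d)) = (a + b*sqrt(d)) + (a - b*sqrt(d)) = 2a
= 2 * (-12)
= -24

-24


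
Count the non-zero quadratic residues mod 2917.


For prime p, the number of non-zero quadratic residues is (p-1)/2.
= (2917-1)/2
= 1458

1458


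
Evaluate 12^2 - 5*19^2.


x^2 - d*y^2
= 12^2 - 5*19^2
= 144 - 1805
= -1661

-1661


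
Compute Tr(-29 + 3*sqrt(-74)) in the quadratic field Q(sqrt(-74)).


Tr(a + b*sqrt(d)) = (a + b*sqrt(d)) + (a - b*sqrt(d)) = 2a
= 2 * (-29)
= -58

-58


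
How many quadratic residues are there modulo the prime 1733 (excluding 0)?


For prime p, the number of non-zero quadratic residues is (p-1)/2.
= (1733-1)/2
= 866

866


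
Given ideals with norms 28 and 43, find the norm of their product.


N(IJ) = N(I) * N(J)
= 28 * 43
= 1204

1204


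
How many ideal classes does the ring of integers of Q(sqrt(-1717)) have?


K = Q(sqrt(-1717)). d mod 4 = 3, so D = disc(K) = 4d = -6868
h(K) equals the number of primitive reduced positive-definite forms (a, b, c) = a*x^2 + b*x*y + c*y^2 with b^2 - 4ac = D,
where reduced means |b| <= a <= c, with b >= 0 whenever |b| = a or a = c, and primitive means gcd(a, b, c) = 1.
Reduced forces 3a^2 <= |D| = 6868, so 1 <= a <= 47; b must have the parity of D, and c = (b^2 - D)/(4a) must be an integer >= a.
Enumerate a = 1..47, b in [-a, a]:
  a=1: (1, 0, 1717)  [1]
  a=2: (2, 2, 859)  [1]
  a=3..12: none
  a=13: (13, -10, 134), (13, 10, 134)  [2]
  a=14..16: none
  a=17: (17, 0, 101)  [1]
  a=18..22: none
  a=23: (23, -20, 79), (23, 20, 79)  [2]
  a=24..25: none
  a=26: (26, -10, 67), (26, 10, 67)  [2]
  a=27..28: none
  a=29: (29, -18, 62), (29, 18, 62)  [2]
  a=30: none
  a=31: (31, -18, 58), (31, 18, 58)  [2]
  a=32..33: none
  a=34: (34, 34, 59)  [1]
  a=35..40: none
  a=41: (41, -26, 46), (41, 26, 46)  [2]
  a=42..47: none
Total reduced forms: 1 + 1 + 2 + 1 + 2 + 2 + 2 + 2 + 1 + 2 = 16
h = 16

16


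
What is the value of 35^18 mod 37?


p = 37 is prime and the exponent is (p-1)/2 = 18, so by Euler's criterion 35^18 = (35/37) = +1 or -1 mod 37.
Compute by square-and-multiply:
  18 = 16 + 2 (binary 10010)
  Repeated squaring mod 37: 35^1 = 35, 35^2 = 4, 35^4 = 16, 35^8 = 34, 35^16 = 9
  35^18 = 35^16 * 35^2 = 9 * 4 mod 37
    9 * 4 = 36 = 36 mod 37
  35^18 = 36 mod 37
Result 36 = p - 1 = -1 mod 37: 35 is a quadratic non-residue mod 37. As a residue in [0, p-1] the value is 36.
35^18 mod 37 = 36

36


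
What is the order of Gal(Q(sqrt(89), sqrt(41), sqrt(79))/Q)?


The 3 square roots of distinct primes are multiplicatively independent over Q,
so [K:Q] = 2^3 and Gal(K/Q) is isomorphic to (Z/2Z)^3.
|Gal| = 2^3 = 8

8


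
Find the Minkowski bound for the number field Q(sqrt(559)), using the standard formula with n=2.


d = 559, d mod 4 = 3, so disc(K) = 4d = 2236; |disc(K)| = 2236
Real quadratic field, so n = 2, s = r2 = 0, r1 = 2
M = (n!/n^n) * (4/pi)^s * sqrt(|disc(K)|) = (2!/2^2) * (4/pi)^0 * sqrt(2236)
= 0.5 * 1.000000 * 47.286362
= 23.6432

23.6432


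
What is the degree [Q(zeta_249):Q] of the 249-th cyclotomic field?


The degree equals Euler's totient phi(249).
249 = 3 * 83
phi(249) = 164

164


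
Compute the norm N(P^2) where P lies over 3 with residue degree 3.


N(P^a) = p^(a*f)
= 3^(2*3)
= 3^6
= 729

729


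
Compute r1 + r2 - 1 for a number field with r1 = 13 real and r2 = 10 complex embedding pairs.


By Dirichlet's unit theorem:
rank = r1 + r2 - 1
= 13 + 10 - 1
= 22

22


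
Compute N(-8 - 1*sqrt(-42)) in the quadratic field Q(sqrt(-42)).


N(a + b*sqrt(d)) = a^2 - d*b^2
= (-8)^2 - (-42)*(-1)^2
= 64 + 42
= 106

106


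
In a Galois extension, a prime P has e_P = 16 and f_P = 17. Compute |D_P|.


|D_P| = e * f
= 16 * 17
= 272

272


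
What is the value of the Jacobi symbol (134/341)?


Compute (134/341) via quadratic reciprocity:
  pull out 2: (2/341) = -1  (since 341 mod 8 = 5)
  reciprocity: (67/341) -> +(341/67)
  reduce: (6/67)
  pull out 2: (2/67) = -1  (since 67 mod 8 = 3)
  reciprocity: (3/67) -> -(67/3)
  reduce: (1/3)
  (1/3) = 1
Product of signs = -1

-1


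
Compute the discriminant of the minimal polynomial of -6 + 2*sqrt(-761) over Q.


The element -6 + 2*sqrt(-761) has minimal polynomial:
x^2 + 12*x + 3080
Discriminant = (12)^2 - 4*(3080)
= 144 - 12320
= -12176

-12176


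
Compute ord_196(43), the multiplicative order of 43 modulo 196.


We want ord_196(43), the smallest k >= 1 with 43^k = 1 mod 196.
n = 196 = 2^2 * 7^2, phi(196) = 84; the order divides phi(n).
Divisors of 84: 1, 2, 3, 4, 6, 7, 12, 14, 21, 28, 42, 84
Repeated squaring mod 196: 43^1 = 43, 43^2 = 85, 43^4 = 169, 43^8 = 141, 43^16 = 85, 43^32 = 169, 43^64 = 141
Test divisors in increasing order:
  k=1: 43^1 = 43 mod 196
  k=2: 43^2 = 85 mod 196
  k=3: 43^3 = 85 * 43 = 127 mod 196
  k=4: 43^4 = 169 mod 196
  k=6: 43^6 = 169 * 85 = 57 mod 196
  k=7: 43^7 = 169 * 85 * 43 = 99 mod 196
  k=12: 43^12 = 141 * 169 = 113 mod 196
  k=14: 43^14 = 141 * 169 * 85 = 1 mod 196  <- first divisor giving 1
Order = 14

14


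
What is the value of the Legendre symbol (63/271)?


p = 271 is prime, so compute (63/271) with the reciprocity algorithm (Jacobi-symbol steps: pull out 2s via (2/n), flip via reciprocity, reduce):
  reciprocity: (63/271) -> -(271/63)
  reduce: (19/63)
  reciprocity: (19/63) -> -(63/19)
  reduce: (6/19)
  pull out 2: (2/19) = -1  (since 19 mod 8 = 3)
  reciprocity: (3/19) -> -(19/3)
  reduce: (1/3)
  (1/3) = 1
Product of signs = 1
(63/271) = 1

1


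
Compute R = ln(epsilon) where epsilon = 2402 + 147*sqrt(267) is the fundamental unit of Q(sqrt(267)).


epsilon = 2402 + 147*sqrt(267)
= 4803.9998
R = ln(4803.9998)
= 8.4772

8.4772


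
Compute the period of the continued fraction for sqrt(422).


Run the CF algorithm for sqrt(422).
a_0 = floor(sqrt(422)) = 20; set m_0=0, q_0=1.
Recurrence: m' = q*a - m,  q' = (d - m'^2)/q,  a' = floor((a_0 + m')/q').
  step 1: m=20, q=22, a=1
  step 2: m=2, q=19, a=1
  step 3: m=17, q=7, a=5
  step 4: m=18, q=14, a=2
  step 5: m=10, q=23, a=1
  step 6: m=13, q=11, a=3
  step 7: m=20, q=2, a=20
  step 8: m=20, q=11, a=3
  step 9: m=13, q=23, a=1
  step 10: m=10, q=14, a=2
  step 11: m=18, q=7, a=5
  step 12: m=17, q=19, a=1
  step 13: m=2, q=22, a=1
  step 14: m=20, q=1, a=40
a_14 = 2*a_0 = 40, so the period closes here.
sqrt(422) = [20; 1, 1, 5, 2, 1, 3, 20, 3, 1, 2, 5, 1, 1, 40]
Period length = 14

14


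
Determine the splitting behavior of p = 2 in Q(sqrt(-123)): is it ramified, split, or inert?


K = Q(sqrt(-123)). Since d mod 4 = 1, disc(K) = -123.
Check p | disc: -123 mod 2 = 1.
p=2 does not divide disc (d is 1 mod 4). 2 splits iff d = 1 mod 8.
d mod 8 = 5, so (d/2) = -1.
(d/p) = -1, so p is inert: (p) stays prime with e=1, f=2, g=1.
Therefore p is inert.

inert


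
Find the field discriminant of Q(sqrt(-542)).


For K = Q(sqrt(d)) with d squarefree: disc(K) = d if d = 1 mod 4, and disc(K) = 4d if d = 2 or 3 mod 4.
Here d = -542, and d mod 4 = 2.
d = 2 mod 4, not 1 (O_K = Z[sqrt(d)]), so disc(K) = 4d = 4 * (-542) = -2168

-2168


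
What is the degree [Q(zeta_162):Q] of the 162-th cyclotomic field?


The degree equals Euler's totient phi(162).
162 = 2 * 3^4
phi(162) = 54

54


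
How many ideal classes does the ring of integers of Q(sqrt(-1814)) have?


K = Q(sqrt(-1814)). d mod 4 = 2, so D = disc(K) = 4d = -7256
h(K) equals the number of primitive reduced positive-definite forms (a, b, c) = a*x^2 + b*x*y + c*y^2 with b^2 - 4ac = D,
where reduced means |b| <= a <= c, with b >= 0 whenever |b| = a or a = c, and primitive means gcd(a, b, c) = 1.
Reduced forces 3a^2 <= |D| = 7256, so 1 <= a <= 49; b must have the parity of D, and c = (b^2 - D)/(4a) must be an integer >= a.
Enumerate a = 1..49, b in [-a, a]:
  a=1: (1, 0, 1814)  [1]
  a=2: (2, 0, 907)  [1]
  a=3: (3, -2, 605), (3, 2, 605)  [2]
  a=4: none
  a=5: (5, -2, 363), (5, 2, 363)  [2]
  a=6: (6, -4, 303), (6, 4, 303)  [2]
  a=7..8: none
  a=9: (9, -4, 202), (9, 4, 202)  [2]
  a=10: (10, -8, 183), (10, 8, 183)  [2]
  a=11: (11, -2, 165), (11, 2, 165)  [2]
  a=12..14: none
  a=15: (15, -8, 122), (15, -2, 121), (15, 2, 121), (15, 8, 122)  [4]
  a=16..17: none
  a=18: (18, -4, 101), (18, 4, 101)  [2]
  a=19..21: none
  a=22: (22, -20, 87), (22, 20, 87)  [2]
  a=23: (23, -14, 81), (23, 14, 81)  [2]
  a=24: none
  a=25: (25, -12, 74), (25, 12, 74)  [2]
  a=26: none
  a=27: (27, -14, 69), (27, 14, 69)  [2]
  a=28: none
  a=29: (29, -20, 66), (29, 20, 66)  [2]
  a=30: (30, -28, 67), (30, -8, 61), (30, 8, 61), (30, 28, 67)  [4]
  a=31..32: none
  a=33: (33, -20, 58), (33, -2, 55), (33, 2, 55), (33, 20, 58)  [4]
  a=34..36: none
  a=37: (37, -12, 50), (37, 12, 50)  [2]
  a=38..40: none
  a=41: (41, -40, 54), (41, 40, 54)  [2]
  a=42: none
  a=43: (43, -22, 45), (43, 22, 45)  [2]
  a=44: none
  a=45: (45, -32, 46), (45, 32, 46)  [2]
  a=46..49: none
Total reduced forms: 1 + 1 + 2 + 2 + 2 + 2 + 2 + 2 + 4 + 2 + 2 + 2 + 2 + 2 + 2 + 4 + 4 + 2 + 2 + 2 + 2 = 46
h = 46

46


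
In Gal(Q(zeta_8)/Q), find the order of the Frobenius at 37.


The Frobenius at p in Gal(Q(zeta_n)/Q) = (Z/nZ)* is the class of p, so its order is ord_8(37), the smallest k >= 1 with 37^k = 1 mod 8.
n = 8 = 2^3, phi(8) = 4; the order divides phi(n).
Divisors of 4: 1, 2, 4
Repeated squaring mod 8: 37^1 = 5, 37^2 = 1, 37^4 = 1
Test divisors in increasing order:
  k=1: 37^1 = 5 mod 8
  k=2: 37^2 = 1 mod 8  <- first divisor giving 1
Order = 2

2


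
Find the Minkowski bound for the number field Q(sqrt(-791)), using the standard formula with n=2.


d = -791, d mod 4 = 1, so disc(K) = d = -791; |disc(K)| = 791
Imaginary quadratic field, so n = 2, s = r2 = 1, r1 = 0
M = (n!/n^n) * (4/pi)^s * sqrt(|disc(K)|) = (2!/2^2) * (4/pi)^1 * sqrt(791)
= 0.5 * 1.273240 * 28.124722
= 17.9048

17.9048


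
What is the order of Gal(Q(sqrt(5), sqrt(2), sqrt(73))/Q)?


The 3 square roots of distinct primes are multiplicatively independent over Q,
so [K:Q] = 2^3 and Gal(K/Q) is isomorphic to (Z/2Z)^3.
|Gal| = 2^3 = 8

8


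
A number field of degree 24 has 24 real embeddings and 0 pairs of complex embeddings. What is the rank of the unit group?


By Dirichlet's unit theorem:
rank = r1 + r2 - 1
= 24 + 0 - 1
= 23

23


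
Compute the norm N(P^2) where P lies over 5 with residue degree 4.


N(P^a) = p^(a*f)
= 5^(2*4)
= 5^8
= 390625

390625


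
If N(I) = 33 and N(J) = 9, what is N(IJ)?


N(IJ) = N(I) * N(J)
= 33 * 9
= 297

297


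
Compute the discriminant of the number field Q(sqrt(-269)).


For K = Q(sqrt(d)) with d squarefree: disc(K) = d if d = 1 mod 4, and disc(K) = 4d if d = 2 or 3 mod 4.
Here d = -269, and d mod 4 = 3.
d = 3 mod 4, not 1 (O_K = Z[sqrt(d)]), so disc(K) = 4d = 4 * (-269) = -1076

-1076


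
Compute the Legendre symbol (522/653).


p = 653 is prime, so compute (522/653) with the reciprocity algorithm (Jacobi-symbol steps: pull out 2s via (2/n), flip via reciprocity, reduce):
  pull out 2: (2/653) = -1  (since 653 mod 8 = 5)
  reciprocity: (261/653) -> +(653/261)
  reduce: (131/261)
  reciprocity: (131/261) -> +(261/131)
  reduce: (130/131)
  pull out 2: (2/131) = -1  (since 131 mod 8 = 3)
  reciprocity: (65/131) -> +(131/65)
  reduce: (1/65)
  (1/65) = 1
Product of signs = 1
(522/653) = 1

1


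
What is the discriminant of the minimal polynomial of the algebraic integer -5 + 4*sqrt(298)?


The element -5 + 4*sqrt(298) has minimal polynomial:
x^2 + 10*x - 4743
Discriminant = (10)^2 - 4*(-4743)
= 100 + 18972
= 19072

19072


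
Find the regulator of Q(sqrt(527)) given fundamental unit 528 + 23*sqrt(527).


epsilon = 528 + 23*sqrt(527)
= 1055.9991
R = ln(1055.9991)
= 6.9622

6.9622


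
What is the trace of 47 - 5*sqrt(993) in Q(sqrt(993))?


Tr(a + b*sqrt(d)) = (a + b*sqrt(d)) + (a - b*sqrt(d)) = 2a
= 2 * (47)
= 94

94


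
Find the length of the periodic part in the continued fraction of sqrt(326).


Run the CF algorithm for sqrt(326).
a_0 = floor(sqrt(326)) = 18; set m_0=0, q_0=1.
Recurrence: m' = q*a - m,  q' = (d - m'^2)/q,  a' = floor((a_0 + m')/q').
  step 1: m=18, q=2, a=18
  step 2: m=18, q=1, a=36
a_2 = 2*a_0 = 36, so the period closes here.
sqrt(326) = [18; 18, 36]
Period length = 2

2
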